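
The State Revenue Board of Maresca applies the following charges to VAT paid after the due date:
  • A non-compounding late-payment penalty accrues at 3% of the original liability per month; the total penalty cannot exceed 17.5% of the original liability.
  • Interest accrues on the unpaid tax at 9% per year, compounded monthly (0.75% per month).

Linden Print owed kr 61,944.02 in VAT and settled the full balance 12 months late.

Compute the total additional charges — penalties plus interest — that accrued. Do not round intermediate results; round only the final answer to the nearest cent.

kr 16,650.98

Penalty (uncapped): 12 × 3% × kr 61,944.02 = kr 22,299.85…; cap = 17.5% × kr 61,944.02 = kr 10,840.20… → penalty = kr 10,840.20…
Interest: kr 61,944.02 × ((1 + 0.0075)^12 − 1) = kr 61,944.02 × 0.0938069… = kr 5,810.7763…
Penalties + interest = kr 10,840.2035 + kr 5,810.7763… = kr 16,650.98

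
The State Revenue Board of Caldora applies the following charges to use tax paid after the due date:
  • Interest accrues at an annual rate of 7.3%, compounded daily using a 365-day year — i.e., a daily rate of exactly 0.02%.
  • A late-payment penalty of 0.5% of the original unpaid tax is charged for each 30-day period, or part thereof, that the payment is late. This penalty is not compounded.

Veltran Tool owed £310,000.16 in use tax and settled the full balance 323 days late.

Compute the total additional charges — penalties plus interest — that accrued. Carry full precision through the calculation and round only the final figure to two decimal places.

Penalty periods: ⌈323/30⌉ = 11; penalty = 11 × 0.5% × £310,000.16 = £17,050.01…
Interest: £310,000.16 × ((1 + 0.0002)^323 − 1) = £310,000.16 × 0.06672536… = £20,684.8710…
Penalties + interest = £17,050.0088 + £20,684.8710… = £37,734.88

£37,734.88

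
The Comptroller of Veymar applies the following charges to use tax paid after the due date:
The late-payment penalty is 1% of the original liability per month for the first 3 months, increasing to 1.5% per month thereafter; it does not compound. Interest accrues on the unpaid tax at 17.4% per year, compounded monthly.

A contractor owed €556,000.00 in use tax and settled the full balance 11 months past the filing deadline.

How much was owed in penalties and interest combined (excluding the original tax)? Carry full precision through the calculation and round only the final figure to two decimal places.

Penalty, months 1–3: 3 × 1% × €556,000.00 = €16,680.00
Penalty, months 4–11: 8 × 1.5% × €556,000.00 = €66,720.00
Interest (17.4%/yr ÷ 12 = 1.45%/month): €556,000.00 × ((1 + 0.0145)^11 − 1) = €95,399.4037…
Penalties + interest = €83,400.0000 + €95,399.4037… = €178,799.40

€178,799.40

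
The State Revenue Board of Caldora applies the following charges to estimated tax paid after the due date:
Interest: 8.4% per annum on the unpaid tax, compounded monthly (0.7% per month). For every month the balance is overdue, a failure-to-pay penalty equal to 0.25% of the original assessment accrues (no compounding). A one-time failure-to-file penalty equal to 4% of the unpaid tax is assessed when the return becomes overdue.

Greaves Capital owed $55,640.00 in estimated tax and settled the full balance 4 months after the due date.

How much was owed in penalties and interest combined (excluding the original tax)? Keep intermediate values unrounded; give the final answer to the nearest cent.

Failure-to-file penalty: 4% × $55,640.00 = $2,225.60
Failure-to-pay penalty = 0.25% × $55,640.00 × 4 mo = $556.40
Interest: $55,640.00 × ((1 + 0.007)^4 − 1) = $55,640.00 × 0.0282954… = $1,574.3546…
Penalties + interest = $2,782.0000 + $1,574.3546… = $4,356.35

$4,356.35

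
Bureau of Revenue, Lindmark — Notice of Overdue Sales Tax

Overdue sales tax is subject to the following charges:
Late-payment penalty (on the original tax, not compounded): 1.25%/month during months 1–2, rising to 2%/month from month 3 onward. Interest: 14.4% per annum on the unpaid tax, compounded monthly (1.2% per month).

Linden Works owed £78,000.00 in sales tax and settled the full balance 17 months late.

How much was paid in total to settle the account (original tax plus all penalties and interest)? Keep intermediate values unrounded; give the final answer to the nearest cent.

Penalty, months 1–2: 2 × 1.25% × £78,000.00 = £1,950.00
Penalty, months 3–17: 15 × 2% × £78,000.00 = £23,400.00
Interest: £78,000.00 × ((1 + 0.012)^17 − 1) = £78,000.00 × 0.2248100… = £17,535.1776…
Total = £78,000.00 + £25,350.0000 + £17,535.1776… = £120,885.18

£120,885.18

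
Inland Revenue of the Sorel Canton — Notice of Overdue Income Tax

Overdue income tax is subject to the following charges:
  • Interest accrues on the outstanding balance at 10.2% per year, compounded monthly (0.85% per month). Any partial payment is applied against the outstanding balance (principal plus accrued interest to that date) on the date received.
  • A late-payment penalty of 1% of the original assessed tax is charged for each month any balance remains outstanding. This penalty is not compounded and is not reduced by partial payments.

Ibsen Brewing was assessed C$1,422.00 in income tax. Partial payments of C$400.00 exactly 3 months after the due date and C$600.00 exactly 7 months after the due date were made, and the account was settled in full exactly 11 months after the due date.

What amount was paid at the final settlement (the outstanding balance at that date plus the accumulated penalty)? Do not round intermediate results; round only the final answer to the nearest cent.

C$668.49

Balance at month 3: C$1,422.0000 × (1 + 0.0085)^3 = C$1,458.5701…
After C$400.00 payment: C$1,458.5701… − C$400.00 = C$1,058.5701…
Balance at month 7: C$1,058.5701… × (1 + 0.0085)^4 = C$1,095.0230…
After C$600.00 payment: C$1,095.0230… − C$600.00 = C$495.0230…
Balance at month 11: C$495.0230… × (1 + 0.0085)^4 = C$512.0696…
Penalty: 11 × 1% × C$1,422.00 = C$156.42
Final settlement = outstanding balance + penalty = C$512.0696… + C$156.42 = C$668.49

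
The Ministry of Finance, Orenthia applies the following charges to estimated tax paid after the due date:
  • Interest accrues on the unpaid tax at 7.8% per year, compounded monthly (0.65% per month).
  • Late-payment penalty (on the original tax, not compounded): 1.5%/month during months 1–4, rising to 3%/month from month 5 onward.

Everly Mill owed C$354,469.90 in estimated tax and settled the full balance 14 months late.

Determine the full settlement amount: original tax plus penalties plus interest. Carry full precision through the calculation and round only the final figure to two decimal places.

C$515,734.75

Penalty, months 1–4: 4 × 1.5% × C$354,469.90 = C$21,268.19…
Penalty, months 5–14: 10 × 3% × C$354,469.90 = C$106,340.97
Interest: C$354,469.90 × ((1 + 0.0065)^14 − 1) = C$354,469.90 × 0.0949465… = C$33,655.6848…
Total = C$354,469.90 + C$127,609.1640 + C$33,655.6848… = C$515,734.75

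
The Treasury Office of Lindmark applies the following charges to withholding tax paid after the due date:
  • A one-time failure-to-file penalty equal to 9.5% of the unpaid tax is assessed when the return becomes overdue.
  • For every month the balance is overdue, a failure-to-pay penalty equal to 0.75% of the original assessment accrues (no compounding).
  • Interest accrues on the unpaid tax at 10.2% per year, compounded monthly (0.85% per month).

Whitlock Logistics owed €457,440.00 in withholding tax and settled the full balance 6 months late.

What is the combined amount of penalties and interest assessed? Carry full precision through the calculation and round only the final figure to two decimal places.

Failure-to-file penalty: 9.5% × €457,440.00 = €43,456.80
Failure-to-pay penalty = 0.75% × €457,440.00 × 6 mo = €20,584.80
Interest: €457,440.00 × ((1 + 0.0085)^6 − 1) = €457,440.00 × 0.0520961… = €23,830.8450…
Penalties + interest = €64,041.6000 + €23,830.8450… = €87,872.45

€87,872.45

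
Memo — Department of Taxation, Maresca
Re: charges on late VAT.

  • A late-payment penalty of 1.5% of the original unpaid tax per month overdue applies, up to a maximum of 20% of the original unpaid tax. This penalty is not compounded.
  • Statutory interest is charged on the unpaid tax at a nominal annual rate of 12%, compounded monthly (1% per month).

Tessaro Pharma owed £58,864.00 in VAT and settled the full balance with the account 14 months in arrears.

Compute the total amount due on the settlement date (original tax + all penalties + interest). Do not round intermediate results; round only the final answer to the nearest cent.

£79,435.45

Penalty (uncapped): 14 × 1.5% × £58,864.00 = £12,361.44; cap = 20% × £58,864.00 = £11,772.80 → penalty = £11,772.80
Interest: £58,864.00 × ((1 + 0.01)^14 − 1) = £58,864.00 × 0.1494742… = £8,798.6501…
Total = £58,864.00 + £11,772.8000 + £8,798.6501… = £79,435.45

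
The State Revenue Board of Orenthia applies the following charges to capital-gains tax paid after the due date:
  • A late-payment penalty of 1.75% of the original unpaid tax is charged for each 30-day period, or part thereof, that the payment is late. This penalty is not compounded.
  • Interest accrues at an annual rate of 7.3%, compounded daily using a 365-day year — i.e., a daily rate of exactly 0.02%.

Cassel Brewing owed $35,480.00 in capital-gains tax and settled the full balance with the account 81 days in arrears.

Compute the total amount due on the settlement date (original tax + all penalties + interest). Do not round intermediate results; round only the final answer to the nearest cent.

$37,922.10

Penalty periods: ⌈81/30⌉ = 3; penalty = 3 × 1.75% × $35,480.00 = $1,862.70
Interest: $35,480.00 × ((1 + 0.0002)^81 − 1) = $35,480.00 × 0.01633029… = $579.3985…
Total = $35,480.00 + $1,862.7000 + $579.3985… = $37,922.10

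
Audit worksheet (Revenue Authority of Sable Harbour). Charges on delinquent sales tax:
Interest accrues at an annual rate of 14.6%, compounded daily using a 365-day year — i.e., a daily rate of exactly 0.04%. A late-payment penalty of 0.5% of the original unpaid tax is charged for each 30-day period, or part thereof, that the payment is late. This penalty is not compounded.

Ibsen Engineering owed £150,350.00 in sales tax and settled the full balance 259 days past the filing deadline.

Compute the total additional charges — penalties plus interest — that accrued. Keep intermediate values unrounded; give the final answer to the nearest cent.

Penalty periods: ⌈259/30⌉ = 9; penalty = 9 × 0.5% × £150,350.00 = £6,765.75
Interest: £150,350.00 × ((1 + 0.0004)^259 − 1) = £150,350.00 × 0.10913373… = £16,408.2560…
Penalties + interest = £6,765.7500 + £16,408.2560… = £23,174.01

£23,174.01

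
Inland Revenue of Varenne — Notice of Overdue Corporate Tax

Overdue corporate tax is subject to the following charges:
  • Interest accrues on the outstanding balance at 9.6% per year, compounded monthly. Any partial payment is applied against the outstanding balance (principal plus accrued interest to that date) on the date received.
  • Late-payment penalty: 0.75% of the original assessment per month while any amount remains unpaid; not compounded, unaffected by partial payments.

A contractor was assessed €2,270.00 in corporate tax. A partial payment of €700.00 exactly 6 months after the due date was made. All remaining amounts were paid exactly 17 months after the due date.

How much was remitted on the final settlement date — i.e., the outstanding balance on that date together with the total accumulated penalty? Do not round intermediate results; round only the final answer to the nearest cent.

€2,124.59

Monthly rate = 9.6% ÷ 12 = 0.8%
Balance at month 6: €2,270.0000 × (1 + 0.008)^6 = €2,381.1626…
After €700.00 payment: €2,381.1626… − €700.00 = €1,681.1626…
Balance at month 17: €1,681.1626… × (1 + 0.008)^11 = €1,835.1669…
Penalty: 17 × 0.75% × €2,270.00 = €289.43…
Final settlement = outstanding balance + penalty = €1,835.1669… + €289.43… = €2,124.59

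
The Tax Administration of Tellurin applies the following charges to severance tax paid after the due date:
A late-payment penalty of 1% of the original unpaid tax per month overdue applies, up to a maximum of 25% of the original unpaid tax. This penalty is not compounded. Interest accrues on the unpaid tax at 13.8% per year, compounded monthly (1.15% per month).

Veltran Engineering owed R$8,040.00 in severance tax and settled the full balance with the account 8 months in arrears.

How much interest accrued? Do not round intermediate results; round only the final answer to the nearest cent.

Interest: R$8,040.00 × ((1 + 0.0115)^8 − 1) = R$8,040.00 × 0.0957894… = R$770.1468…

R$770.15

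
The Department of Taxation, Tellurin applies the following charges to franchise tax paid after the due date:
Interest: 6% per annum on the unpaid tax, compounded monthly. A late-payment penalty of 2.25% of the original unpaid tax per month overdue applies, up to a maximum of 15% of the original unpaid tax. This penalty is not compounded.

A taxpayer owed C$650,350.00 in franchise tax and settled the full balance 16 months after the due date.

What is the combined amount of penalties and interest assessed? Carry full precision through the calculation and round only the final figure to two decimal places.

Penalty (uncapped): 16 × 2.25% × C$650,350.00 = C$234,126.00; cap = 15% × C$650,350.00 = C$97,552.50 → penalty = C$97,552.50
Interest (6%/yr ÷ 12 = 0.5%/month): C$650,350.00 × ((1 + 0.005)^16 − 1) = C$54,025.3232…
Penalties + interest = C$97,552.5000 + C$54,025.3232… = C$151,577.82

C$151,577.82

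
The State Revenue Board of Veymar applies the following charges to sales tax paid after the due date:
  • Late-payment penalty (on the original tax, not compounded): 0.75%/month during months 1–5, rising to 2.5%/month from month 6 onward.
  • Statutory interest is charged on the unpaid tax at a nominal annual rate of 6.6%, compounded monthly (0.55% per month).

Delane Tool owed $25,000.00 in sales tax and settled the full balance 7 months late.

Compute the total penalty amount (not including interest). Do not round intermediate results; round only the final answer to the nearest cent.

Penalty, months 1–5: 5 × 0.75% × $25,000.00 = $937.50
Penalty, months 6–7: 2 × 2.5% × $25,000.00 = $1,250.00
Total penalty = $937.50 + $1,250.00 = $2,187.50

$2,187.50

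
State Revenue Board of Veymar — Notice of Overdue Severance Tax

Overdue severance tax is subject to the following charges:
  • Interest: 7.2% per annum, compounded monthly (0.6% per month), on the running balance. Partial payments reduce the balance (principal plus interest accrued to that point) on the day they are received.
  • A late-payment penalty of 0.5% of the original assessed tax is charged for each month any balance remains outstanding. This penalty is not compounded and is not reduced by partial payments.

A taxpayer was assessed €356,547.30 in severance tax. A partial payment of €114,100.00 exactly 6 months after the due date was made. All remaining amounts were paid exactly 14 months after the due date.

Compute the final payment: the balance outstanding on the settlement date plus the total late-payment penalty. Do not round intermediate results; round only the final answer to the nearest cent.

Balance at month 6: €356,547.3000 × (1 + 0.006)^6 = €369,577.0856…
After €114,100.00 payment: €369,577.0856… − €114,100.00 = €255,477.0856…
Balance at month 14: €255,477.0856… × (1 + 0.006)^8 = €268,000.6201…
Penalty: 14 × 0.5% × €356,547.30 = €24,958.31…
Final settlement = outstanding balance + penalty = €268,000.6201… + €24,958.31… = €292,958.93

€292,958.93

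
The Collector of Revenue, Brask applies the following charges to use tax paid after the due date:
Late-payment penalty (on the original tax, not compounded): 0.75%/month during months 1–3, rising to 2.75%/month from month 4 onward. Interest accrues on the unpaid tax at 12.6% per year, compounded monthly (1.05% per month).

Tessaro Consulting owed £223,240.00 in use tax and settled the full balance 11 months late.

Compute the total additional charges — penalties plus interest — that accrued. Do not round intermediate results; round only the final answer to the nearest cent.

Penalty, months 1–3: 3 × 0.75% × £223,240.00 = £5,022.90
Penalty, months 4–11: 8 × 2.75% × £223,240.00 = £49,112.80
Interest: £223,240.00 × ((1 + 0.0105)^11 − 1) = £223,240.00 × 0.1217588… = £27,181.4410…
Penalties + interest = £54,135.7000 + £27,181.4410… = £81,317.14

£81,317.14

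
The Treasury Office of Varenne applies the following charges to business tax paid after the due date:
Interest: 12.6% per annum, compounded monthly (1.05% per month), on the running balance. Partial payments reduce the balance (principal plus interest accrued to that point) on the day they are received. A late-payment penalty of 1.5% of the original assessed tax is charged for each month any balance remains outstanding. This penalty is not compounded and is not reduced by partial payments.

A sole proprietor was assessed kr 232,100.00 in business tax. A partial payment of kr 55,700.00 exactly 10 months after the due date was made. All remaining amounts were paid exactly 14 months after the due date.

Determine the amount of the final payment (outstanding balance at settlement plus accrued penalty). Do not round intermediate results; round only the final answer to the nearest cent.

kr 259,312.48

Balance at month 10: kr 232,100.0000 × (1 + 0.0105)^10 = kr 257,654.8483…
After kr 55,700.00 payment: kr 257,654.8483… − kr 55,700.00 = kr 201,954.8483…
Balance at month 14: kr 201,954.8483… × (1 + 0.0105)^4 = kr 210,571.4826…
Penalty: 14 × 1.5% × kr 232,100.00 = kr 48,741.00
Final settlement = outstanding balance + penalty = kr 210,571.4826… + kr 48,741.00 = kr 259,312.48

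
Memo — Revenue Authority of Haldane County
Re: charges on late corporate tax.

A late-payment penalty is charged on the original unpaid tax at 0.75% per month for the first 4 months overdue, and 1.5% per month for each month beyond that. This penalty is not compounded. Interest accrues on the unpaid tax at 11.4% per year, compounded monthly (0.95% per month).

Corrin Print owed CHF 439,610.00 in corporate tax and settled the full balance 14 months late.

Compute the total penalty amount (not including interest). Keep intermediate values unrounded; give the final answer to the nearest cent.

CHF 79,129.80

Penalty, months 1–4: 4 × 0.75% × CHF 439,610.00 = CHF 13,188.30
Penalty, months 5–14: 10 × 1.5% × CHF 439,610.00 = CHF 65,941.50
Total penalty = CHF 13,188.30 + CHF 65,941.50 = CHF 79,129.80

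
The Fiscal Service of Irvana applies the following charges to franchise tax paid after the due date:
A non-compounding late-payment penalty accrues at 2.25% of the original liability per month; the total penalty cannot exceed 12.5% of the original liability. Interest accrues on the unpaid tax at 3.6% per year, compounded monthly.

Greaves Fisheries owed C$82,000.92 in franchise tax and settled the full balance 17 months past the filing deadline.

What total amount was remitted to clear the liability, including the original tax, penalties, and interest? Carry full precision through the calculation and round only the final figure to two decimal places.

Penalty (uncapped): 17 × 2.25% × C$82,000.92 = C$31,365.35…; cap = 12.5% × C$82,000.92 = C$10,250.12… → penalty = C$10,250.12…
Interest (3.6%/yr ÷ 12 = 0.3%/month): C$82,000.92 × ((1 + 0.003)^17 − 1) = C$4,283.9375…
Total = C$82,000.92 + C$10,250.1150 + C$4,283.9375… = C$96,534.97

C$96,534.97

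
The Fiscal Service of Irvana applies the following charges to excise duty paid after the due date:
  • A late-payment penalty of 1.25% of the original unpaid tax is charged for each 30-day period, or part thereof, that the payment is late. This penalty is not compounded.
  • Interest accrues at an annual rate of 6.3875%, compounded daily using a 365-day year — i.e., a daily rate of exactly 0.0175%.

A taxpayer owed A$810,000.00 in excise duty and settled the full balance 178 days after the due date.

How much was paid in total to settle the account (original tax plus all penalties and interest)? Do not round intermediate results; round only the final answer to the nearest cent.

A$896,376.32

Penalty periods: ⌈178/30⌉ = 6; penalty = 6 × 1.25% × A$810,000.00 = A$60,750.00
Interest: A$810,000.00 × ((1 + 0.000175)^178 − 1) = A$810,000.00 × 0.03163743… = A$25,626.3157…
Total = A$810,000.00 + A$60,750.0000 + A$25,626.3157… = A$896,376.32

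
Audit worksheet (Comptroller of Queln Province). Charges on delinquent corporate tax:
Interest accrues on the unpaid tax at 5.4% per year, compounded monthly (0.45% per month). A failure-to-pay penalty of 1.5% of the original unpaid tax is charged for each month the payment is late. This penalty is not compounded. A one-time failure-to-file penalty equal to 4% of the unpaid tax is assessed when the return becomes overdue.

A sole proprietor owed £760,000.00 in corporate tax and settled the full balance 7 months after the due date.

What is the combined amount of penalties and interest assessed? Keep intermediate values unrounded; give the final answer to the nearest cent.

Failure-to-file penalty: 4% × £760,000.00 = £30,400.00
Failure-to-pay penalty: 7 × 1.5% × £760,000.00 = £79,800.00
Interest: £760,000.00 × ((1 + 0.0045)^7 − 1) = £760,000.00 × 0.0319285… = £24,265.6249…
Penalties + interest = £110,200.0000 + £24,265.6249… = £134,465.62

£134,465.62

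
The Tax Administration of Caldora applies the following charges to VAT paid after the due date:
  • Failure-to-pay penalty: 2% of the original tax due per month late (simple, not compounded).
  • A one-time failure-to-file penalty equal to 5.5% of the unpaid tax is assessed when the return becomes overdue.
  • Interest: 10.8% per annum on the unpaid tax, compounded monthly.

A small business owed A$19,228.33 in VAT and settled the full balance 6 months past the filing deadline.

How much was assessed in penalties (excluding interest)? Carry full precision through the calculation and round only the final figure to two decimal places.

Failure-to-file penalty: 5.5% × A$19,228.33 = A$1,057.56…
Failure-to-pay penalty = 2% × A$19,228.33 × 6 mo = A$2,307.40…
Total penalty = A$1,057.56… + A$2,307.40… = A$3,364.96

A$3,364.96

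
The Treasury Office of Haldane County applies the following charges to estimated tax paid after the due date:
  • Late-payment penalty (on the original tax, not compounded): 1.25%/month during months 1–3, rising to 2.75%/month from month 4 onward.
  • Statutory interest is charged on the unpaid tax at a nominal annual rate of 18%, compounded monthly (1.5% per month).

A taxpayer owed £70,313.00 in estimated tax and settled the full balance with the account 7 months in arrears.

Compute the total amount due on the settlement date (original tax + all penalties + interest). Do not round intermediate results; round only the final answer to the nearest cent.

Penalty, months 1–3: 3 × 1.25% × £70,313.00 = £2,636.74…
Penalty, months 4–7: 4 × 2.75% × £70,313.00 = £7,734.43
Interest: £70,313.00 × ((1 + 0.015)^7 − 1) = £70,313.00 × 0.1098449… = £7,723.5254…
Total = £70,313.00 + £10,371.1675 + £7,723.5254… = £88,407.69

£88,407.69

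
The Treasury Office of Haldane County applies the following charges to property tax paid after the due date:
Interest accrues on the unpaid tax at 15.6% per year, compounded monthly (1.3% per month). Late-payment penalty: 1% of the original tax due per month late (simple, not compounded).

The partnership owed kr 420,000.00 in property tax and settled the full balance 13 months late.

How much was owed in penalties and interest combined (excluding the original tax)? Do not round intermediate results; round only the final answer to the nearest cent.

Late-payment penalty = 1% × kr 420,000.00 × 13 mo = kr 54,600.00
Interest: kr 420,000.00 × ((1 + 0.013)^13 − 1) = kr 420,000.00 × 0.1828312… = kr 76,789.1247…
Penalties + interest = kr 54,600.0000 + kr 76,789.1247… = kr 131,389.12

kr 131,389.12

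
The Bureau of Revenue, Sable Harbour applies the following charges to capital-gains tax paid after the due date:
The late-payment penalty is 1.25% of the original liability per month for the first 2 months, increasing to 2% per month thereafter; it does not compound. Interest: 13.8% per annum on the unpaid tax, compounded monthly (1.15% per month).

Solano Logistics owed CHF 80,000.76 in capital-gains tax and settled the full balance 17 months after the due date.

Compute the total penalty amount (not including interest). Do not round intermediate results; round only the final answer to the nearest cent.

CHF 26,000.25

Penalty, months 1–2: 2 × 1.25% × CHF 80,000.76 = CHF 2,000.02…
Penalty, months 3–17: 15 × 2% × CHF 80,000.76 = CHF 24,000.23…
Total penalty = CHF 2,000.02… + CHF 24,000.23… = CHF 26,000.25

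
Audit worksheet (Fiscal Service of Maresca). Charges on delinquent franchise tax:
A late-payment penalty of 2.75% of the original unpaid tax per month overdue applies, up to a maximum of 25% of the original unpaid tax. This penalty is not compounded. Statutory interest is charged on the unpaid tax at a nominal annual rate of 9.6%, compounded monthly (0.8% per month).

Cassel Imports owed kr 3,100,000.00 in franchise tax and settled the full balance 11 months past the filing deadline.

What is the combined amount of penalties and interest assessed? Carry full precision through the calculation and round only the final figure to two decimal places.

Penalty (uncapped): 11 × 2.75% × kr 3,100,000.00 = kr 937,750.00; cap = 25% × kr 3,100,000.00 = kr 775,000.00 → penalty = kr 775,000.00
Interest: kr 3,100,000.00 × ((1 + 0.008)^11 − 1) = kr 3,100,000.00 × 0.0916058… = kr 283,978.1255…
Penalties + interest = kr 775,000.0000 + kr 283,978.1255… = kr 1,058,978.13

kr 1,058,978.13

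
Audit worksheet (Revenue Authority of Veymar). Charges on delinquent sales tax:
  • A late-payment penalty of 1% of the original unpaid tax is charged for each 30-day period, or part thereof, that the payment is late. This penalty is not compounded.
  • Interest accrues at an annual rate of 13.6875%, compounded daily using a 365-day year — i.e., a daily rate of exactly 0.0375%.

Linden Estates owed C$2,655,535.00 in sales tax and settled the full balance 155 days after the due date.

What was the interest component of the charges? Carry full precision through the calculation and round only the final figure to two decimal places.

Interest: C$2,655,535.00 × ((1 + 0.000375)^155 − 1) = C$2,655,535.00 × 0.05983592… = C$158,896.3815…

C$158,896.38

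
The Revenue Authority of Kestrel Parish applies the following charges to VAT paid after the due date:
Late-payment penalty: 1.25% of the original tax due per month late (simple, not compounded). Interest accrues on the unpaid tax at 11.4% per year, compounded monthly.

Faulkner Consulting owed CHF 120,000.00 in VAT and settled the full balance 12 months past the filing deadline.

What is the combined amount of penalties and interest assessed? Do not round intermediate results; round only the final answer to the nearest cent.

CHF 32,417.91

Late-payment penalty: 12 × 1.25% × CHF 120,000.00 = CHF 18,000.00
Interest (11.4%/yr ÷ 12 = 0.95%/month): CHF 120,000.00 × ((1 + 0.0095)^12 − 1) = CHF 14,417.9060…
Penalties + interest = CHF 18,000.0000 + CHF 14,417.9060… = CHF 32,417.91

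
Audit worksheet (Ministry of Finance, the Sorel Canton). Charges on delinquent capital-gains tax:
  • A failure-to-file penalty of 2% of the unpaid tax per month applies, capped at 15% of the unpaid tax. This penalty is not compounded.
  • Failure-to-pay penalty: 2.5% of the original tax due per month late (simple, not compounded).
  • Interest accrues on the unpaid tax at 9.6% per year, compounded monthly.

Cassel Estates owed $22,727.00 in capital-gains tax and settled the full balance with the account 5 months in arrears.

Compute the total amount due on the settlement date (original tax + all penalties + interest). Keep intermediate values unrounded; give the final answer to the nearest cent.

$28,764.32

Failure-to-file: 5 × 2% × $22,727.00 = $2,272.70 (under the 15% cap)
Failure-to-pay penalty = 2.5% × $22,727.00 × 5 mo = $2,840.88…
Interest (9.6%/yr ÷ 12 = 0.8%/month): $22,727.00 × ((1 + 0.008)^5 − 1) = $923.7421…
Total = $22,727.00 + $5,113.5750 + $923.7421… = $28,764.32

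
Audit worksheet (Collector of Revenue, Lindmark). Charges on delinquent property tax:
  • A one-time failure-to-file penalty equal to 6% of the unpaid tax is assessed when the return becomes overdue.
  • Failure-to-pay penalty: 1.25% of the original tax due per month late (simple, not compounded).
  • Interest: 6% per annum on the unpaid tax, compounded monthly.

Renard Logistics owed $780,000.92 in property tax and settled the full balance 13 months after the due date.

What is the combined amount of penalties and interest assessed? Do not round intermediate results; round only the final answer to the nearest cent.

$225,799.50

Failure-to-file penalty: 6% × $780,000.92 = $46,800.06…
Failure-to-pay penalty: 13 × 1.25% × $780,000.92 = $126,750.15…
Interest (6%/yr ÷ 12 = 0.5%/month): $780,000.92 × ((1 + 0.005)^13 − 1) = $52,249.2983…
Penalties + interest = $173,550.2047 + $52,249.2983… = $225,799.50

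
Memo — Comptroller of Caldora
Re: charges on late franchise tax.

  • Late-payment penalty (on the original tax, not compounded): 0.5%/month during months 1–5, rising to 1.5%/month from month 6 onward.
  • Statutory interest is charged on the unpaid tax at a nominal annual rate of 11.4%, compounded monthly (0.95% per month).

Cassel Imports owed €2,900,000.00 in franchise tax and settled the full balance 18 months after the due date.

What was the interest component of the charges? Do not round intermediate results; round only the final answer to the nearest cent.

Interest: €2,900,000.00 × ((1 + 0.0095)^18 − 1) = €2,900,000.00 × 0.1855335… = €538,047.0593…

€538,047.06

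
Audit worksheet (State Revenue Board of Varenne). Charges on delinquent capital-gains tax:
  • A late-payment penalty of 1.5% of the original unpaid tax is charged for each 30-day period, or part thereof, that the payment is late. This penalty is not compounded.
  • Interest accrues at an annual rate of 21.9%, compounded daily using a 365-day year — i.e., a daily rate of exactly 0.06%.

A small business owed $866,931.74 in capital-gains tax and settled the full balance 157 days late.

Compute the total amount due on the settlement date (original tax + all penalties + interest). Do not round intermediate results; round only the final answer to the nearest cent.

Penalty periods: ⌈157/30⌉ = 6; penalty = 6 × 1.5% × $866,931.74 = $78,023.86…
Interest: $866,931.74 × ((1 + 0.0006)^157 − 1) = $866,931.74 × 0.09874844… = $85,608.1579…
Total = $866,931.74 + $78,023.8566 + $85,608.1579… = $1,030,563.75

$1,030,563.75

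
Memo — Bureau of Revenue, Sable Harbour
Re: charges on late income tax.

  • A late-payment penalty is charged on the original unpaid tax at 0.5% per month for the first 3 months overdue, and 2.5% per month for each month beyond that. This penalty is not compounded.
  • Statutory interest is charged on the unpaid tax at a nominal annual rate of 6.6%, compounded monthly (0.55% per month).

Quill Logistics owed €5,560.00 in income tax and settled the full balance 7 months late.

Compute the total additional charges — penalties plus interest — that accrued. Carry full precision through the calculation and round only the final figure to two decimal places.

Penalty, months 1–3: 3 × 0.5% × €5,560.00 = €83.40
Penalty, months 4–7: 4 × 2.5% × €5,560.00 = €556.00
Interest: €5,560.00 × ((1 + 0.0055)^7 − 1) = €5,560.00 × 0.0391411… = €217.6245…
Penalties + interest = €639.4000 + €217.6245… = €857.02

€857.02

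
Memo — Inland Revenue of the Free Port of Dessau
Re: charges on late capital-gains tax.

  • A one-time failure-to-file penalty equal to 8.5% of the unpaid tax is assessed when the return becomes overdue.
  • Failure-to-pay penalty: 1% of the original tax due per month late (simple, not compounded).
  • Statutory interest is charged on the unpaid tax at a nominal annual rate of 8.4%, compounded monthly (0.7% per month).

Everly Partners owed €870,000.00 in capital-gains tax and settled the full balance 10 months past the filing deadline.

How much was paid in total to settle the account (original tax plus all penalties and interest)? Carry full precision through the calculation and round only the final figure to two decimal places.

Failure-to-file penalty: 8.5% × €870,000.00 = €73,950.00
Failure-to-pay penalty = 1% × €870,000.00 × 10 mo = €87,000.00
Interest: €870,000.00 × ((1 + 0.007)^10 − 1) = €870,000.00 × 0.0722467… = €62,854.6016…
Total = €870,000.00 + €160,950.0000 + €62,854.6016… = €1,093,804.60

€1,093,804.60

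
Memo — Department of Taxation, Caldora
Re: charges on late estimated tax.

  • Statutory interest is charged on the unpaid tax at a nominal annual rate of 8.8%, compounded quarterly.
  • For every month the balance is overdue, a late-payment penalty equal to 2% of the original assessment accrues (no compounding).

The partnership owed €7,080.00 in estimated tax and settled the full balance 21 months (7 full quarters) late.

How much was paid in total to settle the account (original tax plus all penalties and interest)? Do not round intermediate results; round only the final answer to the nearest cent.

Late-payment penalty: 21 × 2% × €7,080.00 = €2,973.60
Interest (8.8%/yr ÷ 4 = 2.2%/quarter): €7,080.00 × ((1 + 0.022)^7 − 1) = €1,164.9785…
Total = €7,080.00 + €2,973.6000 + €1,164.9785… = €11,218.58

€11,218.58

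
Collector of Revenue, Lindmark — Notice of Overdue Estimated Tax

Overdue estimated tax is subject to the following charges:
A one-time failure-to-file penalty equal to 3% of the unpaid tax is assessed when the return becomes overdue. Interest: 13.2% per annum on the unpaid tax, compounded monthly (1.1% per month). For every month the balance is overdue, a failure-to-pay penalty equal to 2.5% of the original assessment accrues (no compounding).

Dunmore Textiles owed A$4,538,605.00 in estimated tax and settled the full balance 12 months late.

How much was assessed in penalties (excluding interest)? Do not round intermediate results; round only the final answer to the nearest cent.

Failure-to-file penalty: 3% × A$4,538,605.00 = A$136,158.15
Failure-to-pay penalty = 2.5% × A$4,538,605.00 × 12 mo = A$1,361,581.50
Total penalty = A$136,158.15 + A$1,361,581.50 = A$1,497,739.65

A$1,497,739.65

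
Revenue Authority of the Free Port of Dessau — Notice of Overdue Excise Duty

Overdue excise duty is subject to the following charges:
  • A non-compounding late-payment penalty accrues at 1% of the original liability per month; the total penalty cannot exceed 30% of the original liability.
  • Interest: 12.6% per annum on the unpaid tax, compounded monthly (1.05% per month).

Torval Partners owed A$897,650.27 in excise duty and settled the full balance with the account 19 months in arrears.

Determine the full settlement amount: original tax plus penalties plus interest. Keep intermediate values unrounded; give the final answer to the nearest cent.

Penalty: 19 × 1% × A$897,650.27 = A$170,553.55… (below the 30% cap of A$269,295.08…)
Interest: A$897,650.27 × ((1 + 0.0105)^19 − 1) = A$897,650.27 × 0.2195231… = A$197,054.9904…
Total = A$897,650.27 + A$170,553.5513 + A$197,054.9904… = A$1,265,258.81

A$1,265,258.81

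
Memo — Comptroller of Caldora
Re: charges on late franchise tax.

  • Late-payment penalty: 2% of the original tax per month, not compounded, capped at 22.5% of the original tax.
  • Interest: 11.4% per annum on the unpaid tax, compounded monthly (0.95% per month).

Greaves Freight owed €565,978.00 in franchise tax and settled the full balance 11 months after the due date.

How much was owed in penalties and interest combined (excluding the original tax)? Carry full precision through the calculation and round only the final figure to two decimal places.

Penalty: 11 × 2% × €565,978.00 = €124,515.16 (below the 22.5% cap of €127,345.05)
Interest: €565,978.00 × ((1 + 0.0095)^11 − 1) = €565,978.00 × 0.1096079… = €62,035.6831…
Penalties + interest = €124,515.1600 + €62,035.6831… = €186,550.84

€186,550.84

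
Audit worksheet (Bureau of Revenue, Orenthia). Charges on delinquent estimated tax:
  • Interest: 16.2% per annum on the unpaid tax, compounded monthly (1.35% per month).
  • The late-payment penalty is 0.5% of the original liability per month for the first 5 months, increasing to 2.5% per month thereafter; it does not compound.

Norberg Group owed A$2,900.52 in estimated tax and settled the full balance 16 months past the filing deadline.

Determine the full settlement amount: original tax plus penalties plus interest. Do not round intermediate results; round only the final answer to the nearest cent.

A$4,464.80

Penalty, months 1–5: 5 × 0.5% × A$2,900.52 = A$72.51…
Penalty, months 6–16: 11 × 2.5% × A$2,900.52 = A$797.64…
Interest: A$2,900.52 × ((1 + 0.0135)^16 − 1) = A$2,900.52 × 0.2393103… = A$694.1242…
Total = A$2,900.52 + A$870.1560 + A$694.1242… = A$4,464.80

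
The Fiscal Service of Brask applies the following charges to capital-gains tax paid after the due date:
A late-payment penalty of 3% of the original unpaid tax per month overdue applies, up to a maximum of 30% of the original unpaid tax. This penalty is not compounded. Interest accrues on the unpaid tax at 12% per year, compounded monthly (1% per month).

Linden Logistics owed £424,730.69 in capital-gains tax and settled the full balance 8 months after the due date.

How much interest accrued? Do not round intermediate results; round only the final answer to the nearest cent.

Interest: £424,730.69 × ((1 + 0.01)^8 − 1) = £424,730.69 × 0.0828567… = £35,191.7858…

£35,191.79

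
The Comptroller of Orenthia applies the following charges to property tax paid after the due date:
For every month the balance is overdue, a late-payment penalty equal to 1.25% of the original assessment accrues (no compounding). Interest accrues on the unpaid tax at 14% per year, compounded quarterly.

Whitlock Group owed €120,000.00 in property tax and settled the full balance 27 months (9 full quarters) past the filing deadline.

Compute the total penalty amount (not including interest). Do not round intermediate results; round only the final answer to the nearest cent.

€40,500.00

Late-payment penalty: 27 × 1.25% × €120,000.00 = €40,500.00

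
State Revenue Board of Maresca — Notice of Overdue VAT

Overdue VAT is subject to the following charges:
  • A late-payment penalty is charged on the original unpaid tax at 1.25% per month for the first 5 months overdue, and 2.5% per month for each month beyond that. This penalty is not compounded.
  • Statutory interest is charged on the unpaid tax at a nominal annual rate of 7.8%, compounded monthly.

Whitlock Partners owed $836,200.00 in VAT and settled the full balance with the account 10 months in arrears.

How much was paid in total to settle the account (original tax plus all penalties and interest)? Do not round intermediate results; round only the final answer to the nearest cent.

$1,048,958.20

Penalty, months 1–5: 5 × 1.25% × $836,200.00 = $52,262.50
Penalty, months 6–10: 5 × 2.5% × $836,200.00 = $104,525.00
Interest (7.8%/yr ÷ 12 = 0.65%/month): $836,200.00 × ((1 + 0.0065)^10 − 1) = $55,970.6981…
Total = $836,200.00 + $156,787.5000 + $55,970.6981… = $1,048,958.20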